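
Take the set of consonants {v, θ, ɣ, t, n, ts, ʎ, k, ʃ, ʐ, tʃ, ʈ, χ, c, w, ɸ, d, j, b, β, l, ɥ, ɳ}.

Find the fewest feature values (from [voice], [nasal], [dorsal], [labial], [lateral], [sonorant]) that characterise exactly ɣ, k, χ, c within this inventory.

[−sonorant, +dorsal]

/ɣ, k, χ, c/ are all [−sonorant], [+dorsal], and no other segment in the inventory matches both values. Dropping any one of them over-generates: [+dorsal] alone would also admit /ʎ, w, j, ɥ/; [−sonorant] alone would also admit /v, θ, t, ts, …/. No other single listed feature picks out exactly this set either, so fewer than two features will not do.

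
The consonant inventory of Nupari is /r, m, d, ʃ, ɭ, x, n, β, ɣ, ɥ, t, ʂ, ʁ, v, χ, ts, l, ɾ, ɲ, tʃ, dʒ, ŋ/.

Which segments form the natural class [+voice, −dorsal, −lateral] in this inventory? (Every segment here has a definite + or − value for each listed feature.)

r, m, d, n, β, v, ɾ, dʒ

Among the inventory, the [+voice] segments are /r, m, d, ɭ, n, β, ɣ, ɥ, ʁ, v, l, ɾ, ɲ, dʒ, ŋ/.
Among these, [−dorsal] gives /r, m, d, ɭ, n, β, v, l, ɾ, dʒ/.
Then [−lateral] leaves /r, m, d, n, β, v, ɾ, dʒ/.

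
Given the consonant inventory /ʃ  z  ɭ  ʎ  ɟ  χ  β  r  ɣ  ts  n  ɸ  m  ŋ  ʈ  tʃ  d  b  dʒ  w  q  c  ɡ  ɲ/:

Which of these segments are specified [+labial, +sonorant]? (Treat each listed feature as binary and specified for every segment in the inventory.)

m, w

Checking each segment against [+labial], [+sonorant]: /m/ (bilabial nasal), /w/ (labial-velar glide) satisfy every feature; every other segment in the inventory fails at least one.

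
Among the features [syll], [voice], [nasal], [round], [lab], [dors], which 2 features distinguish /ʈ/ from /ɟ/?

/ʈ/ (voiceless retroflex stop) and /ɟ/ (voiced palatal stop) agree on [-syllabic], [-nasal], [-round], [-labial]. They differ on [voice] (/ʈ/ [-], /ɟ/ [+]), [dorsal] (/ʈ/ [-], /ɟ/ [+]).

[voice], [dorsal]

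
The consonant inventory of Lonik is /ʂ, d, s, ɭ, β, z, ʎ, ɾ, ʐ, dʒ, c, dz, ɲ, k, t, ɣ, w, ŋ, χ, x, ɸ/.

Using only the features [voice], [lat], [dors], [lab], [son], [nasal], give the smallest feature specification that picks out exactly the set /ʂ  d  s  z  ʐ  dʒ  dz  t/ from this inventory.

[−son, −lab, −dors]

The class [−sonorant], [−labial], [−dorsal] has exactly /ʂ, d, s, z, ʐ, dʒ, dz, t/ as its extension in this inventory. No smaller conjunction from the listed features achieves this: [−labial, −dorsal] alone would also admit /ɭ, ɾ/; [−sonorant, −dorsal] alone would also admit /β, ɸ/; [−sonorant, −labial] alone would also admit /c, k, ɣ, χ, …/; and checking the remaining two-feature bundles turns up none with this extension.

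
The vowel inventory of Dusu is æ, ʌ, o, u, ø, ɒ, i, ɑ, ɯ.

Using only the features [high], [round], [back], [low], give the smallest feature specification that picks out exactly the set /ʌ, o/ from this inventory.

[−high, −low, +back]

/ʌ, o/ are all [−high], [−low], [+back], and no other segment in the inventory matches all three values. Dropping any one of them over-generates: [−low, +back] alone would also admit /u, ɯ/; [−high, +back] alone would also admit /ɒ, ɑ/; [−high, −low] alone would also admit /ø/. No other combination of two listed features picks out exactly this set either, so fewer than three features will not do.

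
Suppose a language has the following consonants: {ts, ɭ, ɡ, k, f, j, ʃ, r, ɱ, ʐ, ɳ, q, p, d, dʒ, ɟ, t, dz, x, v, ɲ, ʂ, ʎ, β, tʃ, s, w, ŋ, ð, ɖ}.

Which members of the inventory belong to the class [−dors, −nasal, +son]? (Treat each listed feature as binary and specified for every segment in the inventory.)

Checking each segment against [−dorsal], [−nasal], [+sonorant]: /ɭ/ (retroflex lateral approximant), /r/ (alveolar trill) satisfy every feature; every other segment in the inventory fails at least one.

ɭ, r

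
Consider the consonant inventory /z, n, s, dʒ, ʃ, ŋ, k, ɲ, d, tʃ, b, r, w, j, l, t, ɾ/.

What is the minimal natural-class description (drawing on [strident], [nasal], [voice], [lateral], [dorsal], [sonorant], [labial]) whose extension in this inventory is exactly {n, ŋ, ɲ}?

[+nasal]

The target set is precisely the extension of [+nasal] in this inventory.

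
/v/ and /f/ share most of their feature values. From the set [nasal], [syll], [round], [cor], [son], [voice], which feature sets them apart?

The two segments share [−nasal], [−syllabic], [−round], [−coronal], [−sonorant]. The only feature from the list on which they differ: /v/ is [+voice] while /f/ is [−voice].

[voice]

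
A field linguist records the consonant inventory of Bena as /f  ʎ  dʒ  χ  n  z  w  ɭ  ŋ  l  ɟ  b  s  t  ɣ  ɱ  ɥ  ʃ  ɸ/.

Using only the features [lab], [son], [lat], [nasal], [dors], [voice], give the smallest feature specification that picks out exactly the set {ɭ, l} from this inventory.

The class [+lateral], [−dorsal] has exactly /ɭ, l/ as its extension in this inventory. No smaller conjunction from the listed features achieves this: [−dorsal] alone would also admit /f, dʒ, n, z, …/; [+lateral] alone would also admit /ʎ/; and checking the remaining single features turns up none with this extension.

[+lat, −dors]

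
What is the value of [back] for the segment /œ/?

/œ/ is the mid front rounded lax vowel. The feature [back] marks segments produced with the tongue body retracted; /œ/ lacks this property, so it is [−back].

[−back]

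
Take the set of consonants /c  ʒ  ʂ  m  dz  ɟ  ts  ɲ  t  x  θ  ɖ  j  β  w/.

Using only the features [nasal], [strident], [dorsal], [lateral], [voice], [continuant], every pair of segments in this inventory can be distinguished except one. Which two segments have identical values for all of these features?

w, j

Both /w/ and /j/ are [−nasal], [−strident], [+dorsal], [−lateral], [+voice], [+continuant]. Since the list omits [labial], [round] and [back] — which do distinguish the labial-velar glide from the palatal glide — this pair collapses; all other pairs remain distinct.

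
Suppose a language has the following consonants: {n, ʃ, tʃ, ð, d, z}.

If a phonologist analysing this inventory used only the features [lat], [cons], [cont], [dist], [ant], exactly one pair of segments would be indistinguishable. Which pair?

d, n

Both /d/ and /n/ are [−lateral], [+consonantal], [−continuant], [−distributed], [+anterior]. Since the list omits [sonorant] and [nasal] — which do distinguish the voiced alveolar stop from the alveolar nasal — this pair collapses; all other pairs remain distinct.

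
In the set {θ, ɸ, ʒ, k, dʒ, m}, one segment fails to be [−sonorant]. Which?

m

Every segment except /m/ is [−sonorant]. /m/ (bilabial nasal) is [+sonorant], so it is the exception.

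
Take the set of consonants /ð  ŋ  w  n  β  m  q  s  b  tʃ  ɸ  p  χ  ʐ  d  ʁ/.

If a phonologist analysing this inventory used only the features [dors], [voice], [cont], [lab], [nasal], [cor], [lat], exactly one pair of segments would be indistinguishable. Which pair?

On the given features, /ʐ/ and /ð/ have an identical profile: [−dorsal], [+voice], [+continuant], [−labial], [−nasal], [+coronal], [−lateral]. No other two segments in the inventory coincide on all 7 features. (They do differ in [strident], [anterior] and [distributed], which are not among the given features.)

ʐ, ð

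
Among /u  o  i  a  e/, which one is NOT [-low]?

a

/u, i, o, e/ are all [-low]; /a/ (low unrounded vowel) is [+low].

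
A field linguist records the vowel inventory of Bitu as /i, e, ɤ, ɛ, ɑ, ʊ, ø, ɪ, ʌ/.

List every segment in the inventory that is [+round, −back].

ø

First, the [+round] segments are /ʊ, ø/.
Of those, [−back] leaves /ø/.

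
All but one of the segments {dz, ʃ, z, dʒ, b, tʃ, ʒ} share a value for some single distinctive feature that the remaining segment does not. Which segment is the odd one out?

/z, ʃ, tʃ, ʒ, dz, dʒ/ are all [+strident], but /b/ (voiced bilabial stop) is [−strident]. No other single segment can be removed to leave a set sharing one feature value that the removed segment lacks, so /b/ is the odd one out.

b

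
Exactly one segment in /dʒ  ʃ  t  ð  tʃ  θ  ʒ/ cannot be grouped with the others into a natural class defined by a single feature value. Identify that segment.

/θ, tʃ, ð, dʒ, ʃ, ʒ/ are all [+distributed], but /t/ (voiceless alveolar stop) is [-distributed]. No other single segment can be removed to leave a set sharing one feature value that the removed segment lacks, so /t/ is the odd one out.

t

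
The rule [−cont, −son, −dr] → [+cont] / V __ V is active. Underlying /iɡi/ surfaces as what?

/ɡ/ satisfies [−cont, −son, −dr] and sits in V __ V. The [+continuant] counterpart of the voiced velar stop is /ɣ/. Other segments in /iɡi/ either fail the structural description or are not in the environment, so the surface form is [iɣi].

[iɣi]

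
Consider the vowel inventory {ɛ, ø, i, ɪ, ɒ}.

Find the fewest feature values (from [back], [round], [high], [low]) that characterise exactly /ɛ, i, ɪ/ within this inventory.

/ɛ, i, ɪ/ are exactly the [−round] segments in the inventory, so a single feature suffices.

[−round]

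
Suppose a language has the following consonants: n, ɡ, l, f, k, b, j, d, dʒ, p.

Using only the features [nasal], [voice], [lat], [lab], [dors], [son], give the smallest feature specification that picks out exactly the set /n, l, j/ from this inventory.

[+son]

Every target segment is [+sonorant] and no other inventory member is, so one feature is enough.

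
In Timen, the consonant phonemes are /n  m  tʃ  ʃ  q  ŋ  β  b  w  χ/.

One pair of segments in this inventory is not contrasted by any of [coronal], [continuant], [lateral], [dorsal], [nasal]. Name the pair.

χ, w

/χ/ (voiceless uvular fricative) and /w/ (labial-velar glide) are both [-coronal], [+continuant], [-lateral], [+dorsal], [-nasal], so none of the listed features separates them. (They do differ in [sonorant], [voice], [labial], [round] and [high], which are not among the given features.) Every other pair in the inventory differs on at least one listed feature.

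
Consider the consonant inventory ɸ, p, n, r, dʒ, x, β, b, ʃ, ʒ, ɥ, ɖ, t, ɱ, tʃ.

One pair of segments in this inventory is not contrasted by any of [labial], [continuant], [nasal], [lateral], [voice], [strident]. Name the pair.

β, ɥ

On the given features, /β/ and /ɥ/ have an identical profile: [+labial], [+continuant], [−nasal], [−lateral], [+voice], [−strident]. No other two segments in the inventory coincide on all 6 features. (They do differ in [sonorant], [round] and [dorsal], which are not among the given features.)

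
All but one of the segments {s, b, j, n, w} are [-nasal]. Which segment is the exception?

/n/ is the alveolar nasal, which is [+nasal]; the rest — /s, b, j, w/ — are [-nasal].

n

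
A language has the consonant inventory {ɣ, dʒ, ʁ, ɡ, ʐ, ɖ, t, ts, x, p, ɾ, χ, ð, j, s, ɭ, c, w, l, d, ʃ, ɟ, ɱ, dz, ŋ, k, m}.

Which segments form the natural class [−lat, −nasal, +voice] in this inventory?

ɣ, dʒ, ʁ, ɡ, ʐ, ɖ, ɾ, ð, j, w, d, ɟ, dz

The [−lateral] segments are /ɣ, dʒ, ʁ, ɡ, ʐ, ɖ, t, ts, x, p, ɾ, χ, ð, j, s, c, w, d, ʃ, ɟ, ɱ, dz, ŋ, k, m/.
Among these, [−nasal] gives /ɣ, dʒ, ʁ, ɡ, ʐ, ɖ, t, ts, x, p, ɾ, χ, ð, j, s, c, w, d, ʃ, ɟ, dz, k/.
Of those, [+voice] leaves /ɣ, dʒ, ʁ, ɡ, ʐ, ɖ, ɾ, ð, j, w, d, ɟ, dz/.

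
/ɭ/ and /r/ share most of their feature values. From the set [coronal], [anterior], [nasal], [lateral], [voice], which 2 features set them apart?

[lateral], [anterior]

/ɭ/ (retroflex lateral approximant) and /r/ (alveolar trill) agree on [+coronal], [-nasal], [+voice]. They differ on [lateral] (/ɭ/ [+], /r/ [-]), [anterior] (/ɭ/ [-], /r/ [+]).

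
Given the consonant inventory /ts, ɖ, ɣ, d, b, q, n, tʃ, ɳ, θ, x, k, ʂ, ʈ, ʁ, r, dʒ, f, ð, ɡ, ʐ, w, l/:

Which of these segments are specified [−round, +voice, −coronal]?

ɣ, b, ʁ, ɡ

Eliminate segments failing any feature: /ts, q, tʃ, θ, x, k, ʂ, ʈ, f/ are [−voice]; /ɖ, d, n, ɳ, r, dʒ, ð, ʐ, l/ are [+coronal]; /w/ is [+round]. The remaining /ɣ, b, ʁ, ɡ/ satisfy [−round], [+voice], [−coronal].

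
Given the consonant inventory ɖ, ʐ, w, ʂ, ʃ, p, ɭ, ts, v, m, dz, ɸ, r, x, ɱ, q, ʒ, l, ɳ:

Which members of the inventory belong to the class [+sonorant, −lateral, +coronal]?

Eliminate segments failing any feature: /ɖ, ʐ, ʂ, ʃ, p, ts, v, dz, ɸ, x, q, ʒ/ are [−sonorant]; /w, m, ɱ/ are [−coronal]; /ɭ, l/ are [+lateral]. The remaining /r, ɳ/ satisfy [+sonorant], [−lateral], [+coronal].

r, ɳ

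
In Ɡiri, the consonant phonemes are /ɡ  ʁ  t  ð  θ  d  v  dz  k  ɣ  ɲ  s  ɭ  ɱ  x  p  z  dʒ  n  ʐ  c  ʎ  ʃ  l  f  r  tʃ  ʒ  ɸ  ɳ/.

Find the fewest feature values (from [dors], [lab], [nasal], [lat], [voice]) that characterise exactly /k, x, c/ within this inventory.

[−voice, +dors]

Every target segment is [−voice], [+dorsal]; each remaining inventory member fails at least one of these. Each conjunct is needed — [+dorsal] alone would also admit /ɡ, ʁ, ɣ, ɲ, …/; [−voice] alone would also admit /t, θ, s, p, …/ — and no other single listed feature has exactly this extension, so two is the minimum.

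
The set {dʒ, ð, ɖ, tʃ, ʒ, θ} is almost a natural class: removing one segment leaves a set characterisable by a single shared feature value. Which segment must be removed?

ɖ

/ʒ, ð, θ, dʒ, tʃ/ are all [+distributed], but /ɖ/ (voiced retroflex stop) is [-distributed]. No other single segment can be removed to leave a set sharing one feature value that the removed segment lacks, so /ɖ/ is the odd one out.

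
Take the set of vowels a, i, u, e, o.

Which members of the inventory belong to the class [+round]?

u, o

The [+round] segments here are /u, o/; the remaining /a, i, e/ are [−round].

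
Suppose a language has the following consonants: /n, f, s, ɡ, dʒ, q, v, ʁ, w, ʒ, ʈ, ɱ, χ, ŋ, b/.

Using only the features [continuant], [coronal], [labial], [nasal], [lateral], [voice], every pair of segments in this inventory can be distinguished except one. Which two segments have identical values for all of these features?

/v/ (voiced labiodental fricative) and /w/ (labial-velar glide) are both [+continuant], [−coronal], [+labial], [−nasal], [−lateral], [+voice], so none of the listed features separates them. (They do differ in [sonorant], [round] and [dorsal], which are not among the given features.) Every other pair in the inventory differs on at least one listed feature.

v, w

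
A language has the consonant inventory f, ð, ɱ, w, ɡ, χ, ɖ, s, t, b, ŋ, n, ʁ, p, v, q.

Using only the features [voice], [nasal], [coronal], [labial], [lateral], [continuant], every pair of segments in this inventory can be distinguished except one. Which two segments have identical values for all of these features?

v, w

Both /v/ and /w/ are [+voice], [-nasal], [-coronal], [+labial], [-lateral], [+continuant]. Since the list omits [sonorant], [round] and [dorsal] — which do distinguish the voiced labiodental fricative from the labial-velar glide — this pair collapses; all other pairs remain distinct.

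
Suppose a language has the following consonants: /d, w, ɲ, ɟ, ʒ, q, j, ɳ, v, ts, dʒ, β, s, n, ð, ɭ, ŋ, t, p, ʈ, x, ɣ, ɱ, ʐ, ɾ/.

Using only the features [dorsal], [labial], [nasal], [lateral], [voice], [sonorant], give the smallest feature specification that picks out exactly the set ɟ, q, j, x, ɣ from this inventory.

Every target segment is [−nasal], [−labial], [+dorsal]; each remaining inventory member fails at least one of these. Each conjunct is needed — [−labial, +dorsal] alone would also admit /ɲ, ŋ/; [−nasal, +dorsal] alone would also admit /w/; [−nasal, −labial] alone would also admit /d, ʒ, ts, dʒ, …/ — and no other combination of two listed features has exactly this extension, so three is the minimum.

[−nasal, −labial, +dorsal]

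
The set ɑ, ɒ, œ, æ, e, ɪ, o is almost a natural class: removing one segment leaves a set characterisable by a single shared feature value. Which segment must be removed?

[high] groups all but one: /æ, ɒ, o, e, ɑ, œ/ share [−high] while /ɪ/ (high front unrounded lax vowel) alone is [+high]. Removing any other segment would not leave a single-feature class that excludes it.

ɪ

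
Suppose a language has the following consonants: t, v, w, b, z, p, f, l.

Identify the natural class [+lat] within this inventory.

The feature [lateral] marks segments produced with airflow around the side(s) of the tongue. In this inventory /l/ has that property, so it is [+lateral]; /t, v, w, b, z, p, f/ are [-lateral].

l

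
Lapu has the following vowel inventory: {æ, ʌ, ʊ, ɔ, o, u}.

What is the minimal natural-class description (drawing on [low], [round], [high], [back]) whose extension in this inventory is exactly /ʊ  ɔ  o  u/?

/ʊ, ɔ, o, u/ are exactly the [+round] segments in the inventory, so a single feature suffices.

[+round]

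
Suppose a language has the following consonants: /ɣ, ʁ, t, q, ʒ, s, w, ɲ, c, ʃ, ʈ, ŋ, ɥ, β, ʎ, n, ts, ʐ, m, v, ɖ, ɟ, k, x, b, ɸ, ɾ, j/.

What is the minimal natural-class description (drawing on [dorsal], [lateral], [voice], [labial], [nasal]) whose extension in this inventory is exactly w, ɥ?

[+labial, +dorsal]

The class [+labial], [+dorsal] has exactly /w, ɥ/ as its extension in this inventory. No smaller conjunction from the listed features achieves this: [+dorsal] alone would also admit /ɣ, ʁ, q, ɲ, …/; [+labial] alone would also admit /β, m, v, b, …/; and checking the remaining single features turns up none with this extension.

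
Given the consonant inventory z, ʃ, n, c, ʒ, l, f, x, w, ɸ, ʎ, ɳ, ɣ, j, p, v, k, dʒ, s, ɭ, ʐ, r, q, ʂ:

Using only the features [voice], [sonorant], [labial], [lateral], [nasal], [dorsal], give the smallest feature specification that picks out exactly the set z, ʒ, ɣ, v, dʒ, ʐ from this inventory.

[−sonorant, +voice]

/z, ʒ, ɣ, v, dʒ, ʐ/ are all [−sonorant], [+voice], and no other segment in the inventory matches both values. Dropping any one of them over-generates: [+voice] alone would also admit /n, l, w, ʎ, …/; [−sonorant] alone would also admit /ʃ, c, f, x, …/. No other single listed feature picks out exactly this set either, so fewer than two features will not do.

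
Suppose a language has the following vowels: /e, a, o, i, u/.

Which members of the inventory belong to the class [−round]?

e, a, i

The feature [round] marks segments produced with lip rounding. In this inventory /e, a, i/ lack that property, so they are [−round]; /o, u/ are [+round].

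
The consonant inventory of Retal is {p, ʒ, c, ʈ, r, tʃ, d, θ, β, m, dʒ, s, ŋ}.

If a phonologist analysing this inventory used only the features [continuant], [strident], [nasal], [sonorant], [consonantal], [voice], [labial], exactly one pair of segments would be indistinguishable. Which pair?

ʈ, c

On the given features, /ʈ/ and /c/ have an identical profile: [-continuant], [-strident], [-nasal], [-sonorant], [+consonantal], [-voice], [-labial]. No other two segments in the inventory coincide on all 7 features. (They do differ in [dorsal], which is not among the given features.)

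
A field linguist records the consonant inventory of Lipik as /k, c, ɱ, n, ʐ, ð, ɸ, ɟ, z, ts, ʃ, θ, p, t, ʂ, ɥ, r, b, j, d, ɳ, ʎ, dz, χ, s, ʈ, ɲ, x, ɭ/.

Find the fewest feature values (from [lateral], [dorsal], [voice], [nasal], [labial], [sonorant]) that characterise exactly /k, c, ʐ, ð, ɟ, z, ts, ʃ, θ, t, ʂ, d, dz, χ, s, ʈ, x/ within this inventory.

[−sonorant, −labial]

/k, c, ʐ, ð, ɟ, z, ts, ʃ, θ, t, ʂ, d, dz, χ, s, ʈ, x/ are all [−sonorant], [−labial], and no other segment in the inventory matches both values. Dropping any one of them over-generates: [−labial] alone would also admit /n, r, j, ɳ, …/; [−sonorant] alone would also admit /ɸ, p, b/. No other single listed feature picks out exactly this set either, so fewer than two features will not do.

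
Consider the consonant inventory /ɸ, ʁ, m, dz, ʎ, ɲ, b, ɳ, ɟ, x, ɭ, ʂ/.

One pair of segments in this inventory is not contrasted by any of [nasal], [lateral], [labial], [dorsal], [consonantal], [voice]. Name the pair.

ʁ, ɟ

Both /ʁ/ and /ɟ/ are [-nasal], [-lateral], [-labial], [+dorsal], [+consonantal], [+voice]. Since the list omits [continuant], [high] and [back] — which do distinguish the voiced uvular fricative from the voiced palatal stop — this pair collapses; all other pairs remain distinct.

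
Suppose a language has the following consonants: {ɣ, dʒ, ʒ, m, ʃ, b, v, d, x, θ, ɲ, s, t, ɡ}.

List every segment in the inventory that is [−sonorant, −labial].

ɣ, dʒ, ʒ, ʃ, d, x, θ, s, t, ɡ

Checking each segment against [−sonorant], [−labial]: /ɣ/ (voiced velar fricative), /dʒ/ (voiced postalveolar affricate), /ʒ/ (voiced postalveolar fricative), /ʃ/ (voiceless postalveolar fricative), /d/ (voiced alveolar stop), /x/ (voiceless velar fricative), among others, satisfy every feature; every other segment in the inventory fails at least one.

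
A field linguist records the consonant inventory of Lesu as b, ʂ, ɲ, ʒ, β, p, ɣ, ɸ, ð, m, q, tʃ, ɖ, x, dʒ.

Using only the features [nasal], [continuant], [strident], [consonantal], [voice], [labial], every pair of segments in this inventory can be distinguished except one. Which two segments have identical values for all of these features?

ɣ, ð

/ɣ/ (voiced velar fricative) and /ð/ (voiced dental fricative) are both [−nasal], [+continuant], [−strident], [+consonantal], [+voice], [−labial], so none of the listed features separates them. (They do differ in [coronal] and [dorsal], which are not among the given features.) Every other pair in the inventory differs on at least one listed feature.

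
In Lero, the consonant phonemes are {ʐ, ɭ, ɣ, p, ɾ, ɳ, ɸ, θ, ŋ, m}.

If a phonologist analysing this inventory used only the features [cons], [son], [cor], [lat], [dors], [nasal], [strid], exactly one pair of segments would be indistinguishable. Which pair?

p, ɸ

Both /p/ and /ɸ/ are [+consonantal], [-sonorant], [-coronal], [-lateral], [-dorsal], [-nasal], [-strident]. Since the list omits [continuant] — which does distinguish the voiceless bilabial stop from the voiceless bilabial fricative — this pair collapses; all other pairs remain distinct.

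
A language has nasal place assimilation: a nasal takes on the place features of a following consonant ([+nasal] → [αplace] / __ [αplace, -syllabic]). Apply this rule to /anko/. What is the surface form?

In /anko/, the nasal /n/ precedes /k/, which is [+dorsal]. The nasal assimilates in place, becoming the [+dorsal] nasal /ŋ/. The surface form is [aŋko].

[aŋko]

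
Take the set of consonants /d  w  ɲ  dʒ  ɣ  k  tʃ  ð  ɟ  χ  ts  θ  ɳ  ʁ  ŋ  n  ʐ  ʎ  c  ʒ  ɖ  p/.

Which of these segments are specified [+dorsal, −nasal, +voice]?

w, ɣ, ɟ, ʁ, ʎ

Eliminate segments failing any feature: /d, dʒ, tʃ, ð, ts, θ, ɳ, n, ʐ, ʒ, ɖ, p/ are [−dorsal]; /ɲ, ŋ/ are [+nasal]; /k, χ, c/ are [−voice]. The remaining /w, ɣ, ɟ, ʁ, ʎ/ satisfy [+dorsal], [−nasal], [+voice].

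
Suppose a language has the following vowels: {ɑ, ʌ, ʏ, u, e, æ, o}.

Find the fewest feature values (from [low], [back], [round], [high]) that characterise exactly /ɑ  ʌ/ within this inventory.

[+back, -round]

/ɑ, ʌ/ are all [+back], [-round], and no other segment in the inventory matches both values. Dropping any one of them over-generates: [-round] alone would also admit /e, æ/; [+back] alone would also admit /u, o/. No other single listed feature picks out exactly this set either, so fewer than two features will not do.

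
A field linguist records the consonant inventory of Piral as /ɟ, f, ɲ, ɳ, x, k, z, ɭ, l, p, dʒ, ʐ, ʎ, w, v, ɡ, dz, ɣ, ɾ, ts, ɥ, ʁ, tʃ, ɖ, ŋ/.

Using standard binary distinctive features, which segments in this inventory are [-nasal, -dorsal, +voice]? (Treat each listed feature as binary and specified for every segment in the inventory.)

z, ɭ, l, dʒ, ʐ, v, dz, ɾ, ɖ

First, the [-nasal] segments are /ɟ, f, x, k, z, ɭ, l, p, dʒ, ʐ, ʎ, w, v, ɡ, dz, ɣ, ɾ, ts, ɥ, ʁ, tʃ, ɖ/.
Intersecting with [-dorsal] gives /f, z, ɭ, l, p, dʒ, ʐ, v, dz, ɾ, ts, tʃ, ɖ/.
Intersecting with [+voice] leaves /z, ɭ, l, dʒ, ʐ, v, dz, ɾ, ɖ/.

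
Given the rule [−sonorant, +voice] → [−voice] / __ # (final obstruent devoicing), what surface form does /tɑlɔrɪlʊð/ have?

[tɑlɔrɪlʊθ]

The only segment in the rule's environment that also matches [−sonorant, +voice] is /ð/. Applying [−voice] turns the voiced dental fricative into /θ/ (voiceless dental fricative), giving [tɑlɔrɪlʊθ].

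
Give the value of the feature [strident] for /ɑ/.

[−strident]

/ɑ/ is the low back unrounded vowel. The feature [strident] marks segments high-amplitude, high-frequency frication (the sibilants); /ɑ/ lacks this property, so it is [−strident].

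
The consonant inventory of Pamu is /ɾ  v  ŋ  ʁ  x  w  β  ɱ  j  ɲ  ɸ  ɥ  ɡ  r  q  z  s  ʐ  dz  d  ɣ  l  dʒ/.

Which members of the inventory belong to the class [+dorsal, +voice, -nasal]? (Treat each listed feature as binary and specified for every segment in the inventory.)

ʁ, w, j, ɥ, ɡ, ɣ

First, the [+dorsal] segments are /ŋ, ʁ, x, w, j, ɲ, ɥ, ɡ, q, ɣ/.
Then [+voice] gives /ŋ, ʁ, w, j, ɲ, ɥ, ɡ, ɣ/.
Then [-nasal] leaves /ʁ, w, j, ɥ, ɡ, ɣ/.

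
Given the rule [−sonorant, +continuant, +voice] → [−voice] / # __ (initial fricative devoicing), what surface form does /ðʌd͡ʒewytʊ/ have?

[θʌd͡ʒewytʊ]

The only segment in the rule's environment that also matches [−sonorant, +continuant, +voice] is /ð/. Applying [−voice] turns the voiced dental fricative into /θ/ (voiceless dental fricative), giving [θʌd͡ʒewytʊ].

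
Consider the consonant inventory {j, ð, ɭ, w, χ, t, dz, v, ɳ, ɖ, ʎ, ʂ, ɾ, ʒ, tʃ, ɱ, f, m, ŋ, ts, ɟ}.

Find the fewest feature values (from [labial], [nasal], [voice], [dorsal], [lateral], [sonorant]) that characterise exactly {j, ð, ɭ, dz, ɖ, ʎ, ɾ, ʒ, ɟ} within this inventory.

[+voice, -nasal, -labial]

The class [+voice], [-nasal], [-labial] has exactly /j, ð, ɭ, dz, ɖ, ʎ, ɾ, ʒ, ɟ/ as its extension in this inventory. No smaller conjunction from the listed features achieves this: [-nasal, -labial] alone would also admit /χ, t, ʂ, tʃ, …/; [+voice, -labial] alone would also admit /ɳ, ŋ/; [+voice, -nasal] alone would also admit /w, v/; and checking the remaining two-feature bundles turns up none with this extension.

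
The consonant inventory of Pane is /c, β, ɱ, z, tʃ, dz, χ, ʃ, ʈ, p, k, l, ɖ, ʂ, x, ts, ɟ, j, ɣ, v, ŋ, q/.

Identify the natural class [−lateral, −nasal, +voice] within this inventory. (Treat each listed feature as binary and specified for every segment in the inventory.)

β, z, dz, ɖ, ɟ, j, ɣ, v

Checking each segment against [−lateral], [−nasal], [+voice]: /β/ (voiced bilabial fricative), /z/ (voiced alveolar fricative), /dz/ (voiced alveolar affricate), /ɖ/ (voiced retroflex stop), /ɟ/ (voiced palatal stop), /j/ (palatal glide), among others, satisfy every feature; every other segment in the inventory fails at least one.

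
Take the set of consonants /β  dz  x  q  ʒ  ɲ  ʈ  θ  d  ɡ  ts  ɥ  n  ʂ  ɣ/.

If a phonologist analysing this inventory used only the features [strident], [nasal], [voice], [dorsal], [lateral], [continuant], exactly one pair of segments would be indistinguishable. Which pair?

ɥ, ɣ

/ɥ/ (labial-palatal glide) and /ɣ/ (voiced velar fricative) are both [-strident], [-nasal], [+voice], [+dorsal], [-lateral], [+continuant], so none of the listed features separates them. (They do differ in [sonorant], [labial], [round] and [back], which are not among the given features.) Every other pair in the inventory differs on at least one listed feature.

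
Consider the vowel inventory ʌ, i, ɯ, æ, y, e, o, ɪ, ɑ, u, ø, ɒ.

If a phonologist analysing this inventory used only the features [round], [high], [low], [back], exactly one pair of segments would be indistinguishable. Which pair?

ɪ, i

Both /ɪ/ and /i/ are [-round], [+high], [-low], [-back]. Since the list omits [tense] — which does distinguish the high front unrounded lax vowel from the high front unrounded tense vowel — this pair collapses; all other pairs remain distinct.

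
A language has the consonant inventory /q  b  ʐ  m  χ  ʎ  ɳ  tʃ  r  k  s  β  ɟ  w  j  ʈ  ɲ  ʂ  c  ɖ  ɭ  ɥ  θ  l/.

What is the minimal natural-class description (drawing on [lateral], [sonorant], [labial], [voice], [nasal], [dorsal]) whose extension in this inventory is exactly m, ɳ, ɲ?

[+nasal]

/m, ɳ, ɲ/ are exactly the [+nasal] segments in the inventory, so a single feature suffices.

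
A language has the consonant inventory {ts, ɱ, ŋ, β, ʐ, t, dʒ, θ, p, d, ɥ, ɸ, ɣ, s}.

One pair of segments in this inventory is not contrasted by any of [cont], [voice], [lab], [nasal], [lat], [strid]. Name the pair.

/ɥ/ (labial-palatal glide) and /β/ (voiced bilabial fricative) are both [+continuant], [+voice], [+labial], [−nasal], [−lateral], [−strident], so none of the listed features separates them. (They do differ in [sonorant], [round] and [dorsal], which are not among the given features.) Every other pair in the inventory differs on at least one listed feature.

ɥ, β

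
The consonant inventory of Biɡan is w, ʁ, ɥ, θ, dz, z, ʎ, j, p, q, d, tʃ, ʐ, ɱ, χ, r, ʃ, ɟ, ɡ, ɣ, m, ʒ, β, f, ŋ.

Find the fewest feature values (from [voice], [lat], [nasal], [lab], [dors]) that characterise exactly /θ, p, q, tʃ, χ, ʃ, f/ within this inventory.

[−voice]

Every target segment is [−voice] and no other inventory member is, so one feature is enough.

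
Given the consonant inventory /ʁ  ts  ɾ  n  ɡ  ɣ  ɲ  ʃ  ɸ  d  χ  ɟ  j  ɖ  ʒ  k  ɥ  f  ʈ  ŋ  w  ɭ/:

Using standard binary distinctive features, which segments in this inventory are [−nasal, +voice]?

ʁ, ɾ, ɡ, ɣ, d, ɟ, j, ɖ, ʒ, ɥ, w, ɭ

Checking each segment against [−nasal], [+voice]: /ʁ/ (voiced uvular fricative), /ɾ/ (alveolar tap), /ɡ/ (voiced velar stop), /ɣ/ (voiced velar fricative), /d/ (voiced alveolar stop), /ɟ/ (voiced palatal stop), among others, satisfy every feature; every other segment in the inventory fails at least one.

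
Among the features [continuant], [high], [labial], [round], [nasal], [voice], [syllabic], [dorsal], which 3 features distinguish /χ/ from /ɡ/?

The two segments share [−labial], [−round], [−nasal], [−syllabic], [+dorsal]. The only features from the list on which they differ: /χ/ is [−voice] while /ɡ/ is [+voice]; /χ/ is [+continuant] while /ɡ/ is [−continuant]; /χ/ is [−high] while /ɡ/ is [+high].

[voice], [continuant], [high]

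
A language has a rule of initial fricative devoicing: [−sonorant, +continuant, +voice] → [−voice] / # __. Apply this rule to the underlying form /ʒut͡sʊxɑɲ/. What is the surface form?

[ʃut͡sʊxɑɲ]

/ʒ/ satisfies [−sonorant, +continuant, +voice] and sits in # __. The [−voice] counterpart of the voiced postalveolar fricative is /ʃ/. Other segments in /ʒut͡sʊxɑɲ/ either fail the structural description or are not in the environment, so the surface form is [ʃut͡sʊxɑɲ].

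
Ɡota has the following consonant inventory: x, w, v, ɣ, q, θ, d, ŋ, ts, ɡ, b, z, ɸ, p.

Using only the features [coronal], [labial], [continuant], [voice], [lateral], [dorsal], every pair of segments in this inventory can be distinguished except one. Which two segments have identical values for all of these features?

ɡ, ŋ

/ɡ/ (voiced velar stop) and /ŋ/ (velar nasal) are both [-coronal], [-labial], [-continuant], [+voice], [-lateral], [+dorsal], so none of the listed features separates them. (They do differ in [sonorant] and [nasal], which are not among the given features.) Every other pair in the inventory differs on at least one listed feature.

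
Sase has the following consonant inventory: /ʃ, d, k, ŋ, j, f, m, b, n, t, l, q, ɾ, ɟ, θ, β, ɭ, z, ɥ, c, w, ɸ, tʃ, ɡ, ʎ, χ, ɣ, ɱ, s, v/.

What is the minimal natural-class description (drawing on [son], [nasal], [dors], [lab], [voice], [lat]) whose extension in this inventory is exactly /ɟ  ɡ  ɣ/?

[−son, +voice, +dors]

/ɟ, ɡ, ɣ/ are all [−sonorant], [+voice], [+dorsal], and no other segment in the inventory matches all three values. Dropping any one of them over-generates: [+voice, +dorsal] alone would also admit /ŋ, j, ɥ, w, …/; [−sonorant, +dorsal] alone would also admit /k, q, c, χ/; [−sonorant, +voice] alone would also admit /d, b, β, z, …/. No other combination of two listed features picks out exactly this set either, so fewer than three features will not do.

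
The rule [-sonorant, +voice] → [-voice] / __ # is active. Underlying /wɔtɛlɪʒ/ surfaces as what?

Only the final segment /ʒ/ is both word-final and matches the structural description. It is a voiced postalveolar fricative, so [-sonorant, +voice] holds; changing it to [-voice] with all other features held fixed yields /ʃ/ (voiceless postalveolar fricative). No other segment meets both the structural description and the environment, so the output is [wɔtɛlɪʃ].

[wɔtɛlɪʃ]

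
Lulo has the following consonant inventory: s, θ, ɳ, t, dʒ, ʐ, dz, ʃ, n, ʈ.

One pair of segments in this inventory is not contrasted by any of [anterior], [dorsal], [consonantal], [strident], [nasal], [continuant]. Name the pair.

ʐ, ʃ

On the given features, /ʐ/ and /ʃ/ have an identical profile: [−anterior], [−dorsal], [+consonantal], [+strident], [−nasal], [+continuant]. No other two segments in the inventory coincide on all 6 features. (They do differ in [voice] and [distributed], which are not among the given features.)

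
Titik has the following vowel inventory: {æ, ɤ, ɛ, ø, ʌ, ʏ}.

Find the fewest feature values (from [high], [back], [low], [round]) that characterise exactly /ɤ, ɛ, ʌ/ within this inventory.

Every target segment is [-low], [-round]; each remaining inventory member fails at least one of these. Each conjunct is needed — [-round] alone would also admit /æ/; [-low] alone would also admit /ø, ʏ/ — and no other single listed feature has exactly this extension, so two is the minimum.

[-low, -round]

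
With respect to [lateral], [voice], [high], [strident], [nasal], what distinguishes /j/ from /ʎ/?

/j/ is the palatal glide and /ʎ/ is the palatal lateral approximant. Both are [+voice], [+high], [−strident], [−nasal]. /j/ is [−lateral] while /ʎ/ is [+lateral], so the distinguishing feature is [lateral].

[lateral]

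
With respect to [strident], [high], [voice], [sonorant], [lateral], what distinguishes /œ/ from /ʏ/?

[high]

The two segments share [-strident], [+voice], [+sonorant], [-lateral]. The only feature from the list on which they differ: /œ/ is [-high] while /ʏ/ is [+high].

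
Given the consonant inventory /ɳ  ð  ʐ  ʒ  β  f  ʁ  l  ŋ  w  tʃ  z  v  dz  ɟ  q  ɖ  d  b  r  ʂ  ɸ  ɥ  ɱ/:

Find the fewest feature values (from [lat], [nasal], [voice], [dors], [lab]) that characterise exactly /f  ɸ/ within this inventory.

The class [−voice], [+labial] has exactly /f, ɸ/ as its extension in this inventory. No smaller conjunction from the listed features achieves this: [+labial] alone would also admit /β, w, v, b, …/; [−voice] alone would also admit /tʃ, q, ʂ/; and checking the remaining single features turns up none with this extension.

[−voice, +lab]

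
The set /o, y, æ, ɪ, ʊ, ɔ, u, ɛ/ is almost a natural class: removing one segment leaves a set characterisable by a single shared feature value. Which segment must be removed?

æ

[low] groups all but one: /ɔ, ɪ, ɛ, u, y, ʊ, o/ share [-low] while /æ/ (low front unrounded vowel) alone is [+low]. Removing any other segment would not leave a single-feature class that excludes it.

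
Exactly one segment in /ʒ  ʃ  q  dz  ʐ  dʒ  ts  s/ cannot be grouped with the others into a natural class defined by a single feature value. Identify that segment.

q

/ʒ, ts, ʐ, s, ʃ, dʒ, dz/ are all [+strident], but /q/ (voiceless uvular stop) is [-strident]. No other single segment can be removed to leave a set sharing one feature value that the removed segment lacks, so /q/ is the odd one out.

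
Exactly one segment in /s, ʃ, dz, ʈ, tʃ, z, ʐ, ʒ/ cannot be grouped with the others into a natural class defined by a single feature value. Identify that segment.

[strident] groups all but one: /z, ʒ, tʃ, ʐ, dz, ʃ, s/ share [+strident] while /ʈ/ (voiceless retroflex stop) alone is [-strident]. Removing any other segment would not leave a single-feature class that excludes it.

ʈ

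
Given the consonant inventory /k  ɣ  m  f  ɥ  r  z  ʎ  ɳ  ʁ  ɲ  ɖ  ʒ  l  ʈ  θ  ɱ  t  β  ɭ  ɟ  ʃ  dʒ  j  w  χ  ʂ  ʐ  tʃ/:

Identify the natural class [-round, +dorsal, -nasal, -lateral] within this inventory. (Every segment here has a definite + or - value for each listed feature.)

Eliminate segments failing any feature: /m, f, r, z, ɳ, ɖ, ʒ, l, ʈ, θ, ɱ, t, β, ɭ, ʃ, dʒ, ʂ, ʐ, tʃ/ are [-dorsal]; /ɥ, w/ are [+round]; /ʎ/ is [+lateral]; /ɲ/ is [+nasal]. The remaining /k, ɣ, ʁ, ɟ, j, χ/ satisfy [-round], [+dorsal], [-nasal], [-lateral].

k, ɣ, ʁ, ɟ, j, χ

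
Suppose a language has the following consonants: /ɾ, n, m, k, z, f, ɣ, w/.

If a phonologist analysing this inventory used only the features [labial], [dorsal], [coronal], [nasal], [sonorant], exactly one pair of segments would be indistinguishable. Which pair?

ɣ, k

/ɣ/ (voiced velar fricative) and /k/ (voiceless velar stop) are both [-labial], [+dorsal], [-coronal], [-nasal], [-sonorant], so none of the listed features separates them. (They do differ in [voice] and [continuant], which are not among the given features.) Every other pair in the inventory differs on at least one listed feature.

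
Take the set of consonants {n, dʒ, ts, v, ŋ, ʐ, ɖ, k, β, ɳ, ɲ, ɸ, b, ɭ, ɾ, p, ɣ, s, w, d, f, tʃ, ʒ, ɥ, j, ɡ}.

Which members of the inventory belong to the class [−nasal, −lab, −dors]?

dʒ, ts, ʐ, ɖ, ɭ, ɾ, s, d, tʃ, ʒ

Checking each segment against [−nasal], [−labial], [−dorsal]: /dʒ/ (voiced postalveolar affricate), /ts/ (voiceless alveolar affricate), /ʐ/ (voiced retroflex fricative), /ɖ/ (voiced retroflex stop), /ɭ/ (retroflex lateral approximant), /ɾ/ (alveolar tap), among others, satisfy every feature; every other segment in the inventory fails at least one.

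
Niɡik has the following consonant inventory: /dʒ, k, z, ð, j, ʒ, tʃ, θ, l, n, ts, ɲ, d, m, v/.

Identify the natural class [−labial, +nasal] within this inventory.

Eliminate segments failing any feature: /dʒ, k, z, ð, j, ʒ, tʃ, θ, l, ts, d/ are [−nasal]; /m, v/ are [+labial]. The remaining /n, ɲ/ satisfy [−labial], [+nasal].

n, ɲ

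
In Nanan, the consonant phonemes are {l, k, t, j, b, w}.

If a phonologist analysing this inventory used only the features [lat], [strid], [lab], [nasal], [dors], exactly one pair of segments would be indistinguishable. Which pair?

k, j

Both /k/ and /j/ are [−lateral], [−strident], [−labial], [−nasal], [+dorsal]. Since the list omits [sonorant], [voice], [continuant] and [back] — which do distinguish the voiceless velar stop from the palatal glide — this pair collapses; all other pairs remain distinct.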